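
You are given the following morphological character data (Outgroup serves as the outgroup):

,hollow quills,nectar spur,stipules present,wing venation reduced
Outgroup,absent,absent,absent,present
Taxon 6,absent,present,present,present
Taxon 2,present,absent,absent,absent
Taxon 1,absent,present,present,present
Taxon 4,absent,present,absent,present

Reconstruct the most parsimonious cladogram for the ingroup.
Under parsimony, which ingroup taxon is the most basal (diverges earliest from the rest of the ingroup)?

Taxon 2

Character polarity is set by the outgroup: the derived state is whichever differs from the outgroup's state, so for wing venation reduced the derived state is 'absent', and for the remaining characters it is 'present'.
hollow quills (derived state 'present') is unique to Taxon 2 (autapomorphy; uninformative for grouping).
nectar spur: derived state 'present' in Taxon 1, Taxon 4, and Taxon 6 only — synapomorphy for {Taxon 1, Taxon 4, Taxon 6}.
stipules present (derived state 'present') is shared by Taxon 1 and Taxon 6 — a synapomorphy uniting that clade.
wing venation reduced (derived state 'absent') is unique to Taxon 2 (autapomorphy; uninformative for grouping).
Most parsimonious ingroup topology: (((Taxon 6,Taxon 1),Taxon 4),Taxon 2).
Taxon 2 is sister to the clade containing all other ingroup taxa, so it is the earliest-diverging (most basal) ingroup lineage.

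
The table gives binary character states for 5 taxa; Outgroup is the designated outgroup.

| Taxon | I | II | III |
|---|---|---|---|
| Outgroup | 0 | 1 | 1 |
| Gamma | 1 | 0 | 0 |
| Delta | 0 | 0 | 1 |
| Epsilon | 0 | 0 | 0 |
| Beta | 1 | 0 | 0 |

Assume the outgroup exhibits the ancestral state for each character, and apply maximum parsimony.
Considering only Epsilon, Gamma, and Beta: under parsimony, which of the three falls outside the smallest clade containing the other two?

Epsilon

Character polarity is set by the outgroup: the derived state is whichever differs from the outgroup's state, so for II, III the derived state is '0', and for the remaining characters it is '1'.
I: derived state '1' in Beta and Gamma only — synapomorphy for {Beta, Gamma}.
II (derived state '0') is shared by all ingroup taxa — unites the whole ingroup.
III (derived state '0') is shared by Beta, Epsilon, and Gamma — a synapomorphy uniting that clade.
Most parsimonious ingroup topology: (((Gamma,Beta),Epsilon),Delta).
Gamma and Beta share a more recent common ancestor with each other than either does with Epsilon, so Epsilon is the least closely related of the three.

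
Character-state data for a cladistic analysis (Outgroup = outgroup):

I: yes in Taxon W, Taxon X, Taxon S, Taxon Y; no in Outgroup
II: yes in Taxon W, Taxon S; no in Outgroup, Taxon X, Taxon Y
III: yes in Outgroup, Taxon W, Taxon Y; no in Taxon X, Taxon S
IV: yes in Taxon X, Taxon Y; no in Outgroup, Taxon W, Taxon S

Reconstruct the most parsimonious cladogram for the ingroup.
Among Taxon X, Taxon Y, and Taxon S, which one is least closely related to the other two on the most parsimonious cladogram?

Taxon S

Character polarity is set by the outgroup: the derived state is whichever differs from the outgroup's state, so for III the derived state is 'no', and for the remaining characters it is 'yes'.
I (derived state 'yes') is shared by all ingroup taxa — unites the whole ingroup.
Only Taxon S and Taxon W show the derived state 'yes' for II, supporting them as a clade.
III (state 'no') occurs in Taxon S and Taxon X but conflicts with the nesting implied by the other characters — most parsimoniously interpreted as homoplasy.
IV (derived state 'yes') is shared by Taxon X and Taxon Y — a synapomorphy uniting that clade.
Most parsimonious ingroup topology: ((Taxon W,Taxon S),(Taxon X,Taxon Y)).
Taxon X and Taxon Y share a more recent common ancestor with each other than either does with Taxon S, so Taxon S is the least closely related of the three.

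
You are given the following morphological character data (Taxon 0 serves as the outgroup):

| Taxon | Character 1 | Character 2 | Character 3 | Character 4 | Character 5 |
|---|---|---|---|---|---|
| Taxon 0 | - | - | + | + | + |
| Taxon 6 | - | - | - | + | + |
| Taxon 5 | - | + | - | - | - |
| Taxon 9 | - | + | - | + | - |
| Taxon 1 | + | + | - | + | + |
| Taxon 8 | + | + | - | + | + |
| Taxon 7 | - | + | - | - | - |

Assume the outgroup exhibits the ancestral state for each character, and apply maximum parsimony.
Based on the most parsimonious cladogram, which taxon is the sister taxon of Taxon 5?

Character polarity is set by the outgroup: the derived state is whichever differs from the outgroup's state, so for Character 3, Character 4, Character 5 the derived state is '-', and for the remaining characters it is '+'.
Character 1: derived state '+' in Taxon 1 and Taxon 8 only — synapomorphy for {Taxon 1, Taxon 8}.
Character 2: derived state '+' in Taxon 1, Taxon 5, Taxon 7, Taxon 8, and Taxon 9 only — synapomorphy for {Taxon 1, Taxon 5, Taxon 7, Taxon 8, Taxon 9}.
All ingroup taxa share the derived state '-' for Character 3; it defines the ingroup but does not resolve relationships within it.
Character 4: derived state '-' in Taxon 5 and Taxon 7 only — synapomorphy for {Taxon 5, Taxon 7}.
Character 5: derived state '-' in Taxon 5, Taxon 7, and Taxon 9 only — synapomorphy for {Taxon 5, Taxon 7, Taxon 9}.
Most parsimonious ingroup topology: (Taxon 6,(((Taxon 5,Taxon 7),Taxon 9),(Taxon 1,Taxon 8))).
Taxon 5 and Taxon 7 form a cherry on this tree, so they are sister taxa.

Taxon 7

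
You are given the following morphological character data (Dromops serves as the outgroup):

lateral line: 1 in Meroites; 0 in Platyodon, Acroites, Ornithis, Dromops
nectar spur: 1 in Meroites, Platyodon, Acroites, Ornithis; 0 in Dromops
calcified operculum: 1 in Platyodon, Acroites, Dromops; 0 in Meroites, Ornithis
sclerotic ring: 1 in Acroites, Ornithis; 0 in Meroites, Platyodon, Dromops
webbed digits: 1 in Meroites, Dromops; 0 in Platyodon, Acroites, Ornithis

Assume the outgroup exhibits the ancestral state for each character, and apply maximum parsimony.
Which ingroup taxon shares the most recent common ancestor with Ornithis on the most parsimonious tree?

Character polarity is set by the outgroup: the derived state is whichever differs from the outgroup's state, so for calcified operculum, webbed digits the derived state is '0', and for the remaining characters it is '1'.
lateral line (derived state '1') is unique to Meroites (autapomorphy; uninformative for grouping).
All ingroup taxa share the derived state '1' for nectar spur; it defines the ingroup but does not resolve relationships within it.
calcified operculum groups Meroites and Ornithis, which is incompatible with the clades supported by the remaining characters; treating it as convergent (homoplasy) costs fewer steps than any alternative tree.
sclerotic ring (derived state '1') is shared by Acroites and Ornithis — a synapomorphy uniting that clade.
webbed digits: derived state '0' in Acroites, Ornithis, and Platyodon only — synapomorphy for {Acroites, Ornithis, Platyodon}.
Most parsimonious ingroup topology: (((Acroites,Ornithis),Platyodon),Meroites).
Ornithis and Acroites form a cherry on this tree, so they are sister taxa.

Acroites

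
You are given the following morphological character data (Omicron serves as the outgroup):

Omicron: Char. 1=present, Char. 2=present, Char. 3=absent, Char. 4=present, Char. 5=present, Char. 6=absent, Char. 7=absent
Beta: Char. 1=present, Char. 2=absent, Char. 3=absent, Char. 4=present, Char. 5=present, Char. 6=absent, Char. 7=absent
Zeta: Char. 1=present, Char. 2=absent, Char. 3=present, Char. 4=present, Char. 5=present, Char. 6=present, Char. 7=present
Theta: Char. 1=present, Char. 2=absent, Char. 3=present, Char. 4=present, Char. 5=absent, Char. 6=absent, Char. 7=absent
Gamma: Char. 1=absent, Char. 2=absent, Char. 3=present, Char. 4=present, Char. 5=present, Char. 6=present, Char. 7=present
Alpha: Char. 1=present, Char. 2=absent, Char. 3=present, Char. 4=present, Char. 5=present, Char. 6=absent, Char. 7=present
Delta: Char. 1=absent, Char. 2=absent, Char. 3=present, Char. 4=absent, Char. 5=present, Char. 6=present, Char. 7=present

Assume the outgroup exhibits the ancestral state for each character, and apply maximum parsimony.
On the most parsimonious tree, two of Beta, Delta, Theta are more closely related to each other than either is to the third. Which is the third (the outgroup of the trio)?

Character polarity is set by the outgroup: the derived state is whichever differs from the outgroup's state, so for Char. 1, Char. 2, Char. 4, Char. 5 the derived state is 'absent', and for the remaining characters it is 'present'.
Char. 1: derived state 'absent' in Delta and Gamma only — synapomorphy for {Delta, Gamma}.
All ingroup taxa share the derived state 'absent' for Char. 2; it defines the ingroup but does not resolve relationships within it.
Char. 3 (derived state 'present') is shared by Alpha, Delta, Gamma, Theta, and Zeta — a synapomorphy uniting that clade.
Char. 4 (derived state 'absent') is unique to Delta (autapomorphy; uninformative for grouping).
Char. 5: derived state 'absent' in Theta only — an autapomorphy, so it tells us nothing about relationships among taxa.
Only Delta, Gamma, and Zeta show the derived state 'present' for Char. 6, supporting them as a clade.
Char. 7 (derived state 'present') is shared by Alpha, Delta, Gamma, and Zeta — a synapomorphy uniting that clade.
Most parsimonious ingroup topology: (Beta,(((Zeta,(Gamma,Delta)),Alpha),Theta)).
Delta and Theta share a more recent common ancestor with each other than either does with Beta, so Beta is the least closely related of the three.

Beta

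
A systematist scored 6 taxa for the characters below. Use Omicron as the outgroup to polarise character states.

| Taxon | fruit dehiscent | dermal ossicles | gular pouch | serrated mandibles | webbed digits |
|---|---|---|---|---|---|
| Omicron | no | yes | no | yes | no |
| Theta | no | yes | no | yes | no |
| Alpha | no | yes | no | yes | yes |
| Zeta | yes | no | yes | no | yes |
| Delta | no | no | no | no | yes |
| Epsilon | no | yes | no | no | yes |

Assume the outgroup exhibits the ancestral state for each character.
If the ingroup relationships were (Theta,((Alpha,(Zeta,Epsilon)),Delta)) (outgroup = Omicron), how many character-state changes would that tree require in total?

7

Map each character onto (Theta,((Alpha,(Zeta,Epsilon)),Delta)) (rooted by Omicron) and count the minimum state changes it requires (Fitch parsimony):
fruit dehiscent: 1; dermal ossicles: 2; gular pouch: 1; serrated mandibles: 2; webbed digits: 1.
Total tree length = 7.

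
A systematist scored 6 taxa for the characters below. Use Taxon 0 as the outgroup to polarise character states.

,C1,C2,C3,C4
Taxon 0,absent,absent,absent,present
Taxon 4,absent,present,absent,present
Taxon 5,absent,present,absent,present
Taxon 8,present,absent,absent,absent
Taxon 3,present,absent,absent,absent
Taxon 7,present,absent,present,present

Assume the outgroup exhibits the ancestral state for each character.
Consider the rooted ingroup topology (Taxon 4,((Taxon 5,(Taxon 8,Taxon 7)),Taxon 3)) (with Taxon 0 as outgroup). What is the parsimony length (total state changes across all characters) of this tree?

Map each character onto (Taxon 4,((Taxon 5,(Taxon 8,Taxon 7)),Taxon 3)) (rooted by Taxon 0) and count the minimum state changes it requires (Fitch parsimony):
C1: 2; C2: 2; C3: 1; C4: 2.
Total tree length = 7.

7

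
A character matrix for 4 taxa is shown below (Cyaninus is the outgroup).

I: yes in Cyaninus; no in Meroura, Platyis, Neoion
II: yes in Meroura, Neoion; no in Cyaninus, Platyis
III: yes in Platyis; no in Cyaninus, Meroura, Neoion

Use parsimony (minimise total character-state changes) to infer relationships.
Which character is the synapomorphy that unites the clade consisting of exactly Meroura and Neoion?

Character polarity is set by the outgroup: the derived state is whichever differs from the outgroup's state, so for I the derived state is 'no', and for the remaining characters it is 'yes'.
All ingroup taxa share the derived state 'no' for I; it defines the ingroup but does not resolve relationships within it.
II: derived state 'yes' in Meroura and Neoion only — synapomorphy for {Meroura, Neoion}.
III: derived state 'yes' in Platyis only — an autapomorphy, so it tells us nothing about relationships among taxa.
Most parsimonious ingroup topology: ((Meroura,Neoion),Platyis).
The clade {Meroura, Neoion} is supported by II: its derived state 'yes' occurs in exactly those taxa and in no other taxon (including the outgroup).

II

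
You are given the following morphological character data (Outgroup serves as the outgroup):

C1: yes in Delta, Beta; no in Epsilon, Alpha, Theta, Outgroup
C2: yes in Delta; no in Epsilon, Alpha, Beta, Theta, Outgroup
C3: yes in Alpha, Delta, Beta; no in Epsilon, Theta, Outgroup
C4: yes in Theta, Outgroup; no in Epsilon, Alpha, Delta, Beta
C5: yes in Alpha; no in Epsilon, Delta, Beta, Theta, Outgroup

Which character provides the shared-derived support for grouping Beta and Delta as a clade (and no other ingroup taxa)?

Character polarity is set by the outgroup: the derived state is whichever differs from the outgroup's state, so for C4 the derived state is 'no', and for the remaining characters it is 'yes'.
Only Beta and Delta show the derived state 'yes' for C1, supporting them as a clade.
C2 (derived state 'yes') is unique to Delta (autapomorphy; uninformative for grouping).
Only Alpha, Beta, and Delta show the derived state 'yes' for C3, supporting them as a clade.
C4 (derived state 'no') is shared by Alpha, Beta, Delta, and Epsilon — a synapomorphy uniting that clade.
C5: derived state 'yes' in Alpha only — an autapomorphy, so it tells us nothing about relationships among taxa.
Most parsimonious ingroup topology: ((((Delta,Beta),Alpha),Epsilon),Theta).
The clade {Beta, Delta} is supported by C1: its derived state 'yes' occurs in exactly those taxa and in no other taxon (including the outgroup).

C1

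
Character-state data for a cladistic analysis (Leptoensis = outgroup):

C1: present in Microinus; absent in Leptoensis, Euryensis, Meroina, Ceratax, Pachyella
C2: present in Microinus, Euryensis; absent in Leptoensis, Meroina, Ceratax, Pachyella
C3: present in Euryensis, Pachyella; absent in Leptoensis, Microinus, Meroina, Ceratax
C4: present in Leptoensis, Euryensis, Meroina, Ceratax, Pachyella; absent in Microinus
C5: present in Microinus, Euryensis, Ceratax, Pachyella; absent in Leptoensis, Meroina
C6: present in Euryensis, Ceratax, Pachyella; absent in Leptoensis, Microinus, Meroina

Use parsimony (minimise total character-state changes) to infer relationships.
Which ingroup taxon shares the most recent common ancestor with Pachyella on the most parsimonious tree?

Character polarity is set by the outgroup: the derived state is whichever differs from the outgroup's state, so for C4 the derived state is 'absent', and for the remaining characters it is 'present'.
C1: derived state 'present' in Microinus only — an autapomorphy, so it tells us nothing about relationships among taxa.
C2 groups Euryensis and Microinus, which is incompatible with the clades supported by the remaining characters; treating it as convergent (homoplasy) costs fewer steps than any alternative tree.
C3 (derived state 'present') is shared by Euryensis and Pachyella — a synapomorphy uniting that clade.
C4 (derived state 'absent') is unique to Microinus (autapomorphy; uninformative for grouping).
C5 (derived state 'present') is shared by Ceratax, Euryensis, Microinus, and Pachyella — a synapomorphy uniting that clade.
C6: derived state 'present' in Ceratax, Euryensis, and Pachyella only — synapomorphy for {Ceratax, Euryensis, Pachyella}.
Most parsimonious ingroup topology: ((Microinus,((Euryensis,Pachyella),Ceratax)),Meroina).
Pachyella and Euryensis form a cherry on this tree, so they are sister taxa.

Euryensis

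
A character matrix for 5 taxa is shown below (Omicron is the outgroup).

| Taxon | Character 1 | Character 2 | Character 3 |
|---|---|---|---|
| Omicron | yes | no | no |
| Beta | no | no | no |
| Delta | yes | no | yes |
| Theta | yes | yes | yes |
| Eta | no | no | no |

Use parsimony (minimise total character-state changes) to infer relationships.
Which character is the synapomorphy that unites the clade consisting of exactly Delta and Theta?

Character 3

Character polarity is set by the outgroup: the derived state is whichever differs from the outgroup's state, so for Character 1 the derived state is 'no', and for the remaining characters it is 'yes'.
Character 1: derived state 'no' in Beta and Eta only — synapomorphy for {Beta, Eta}.
Character 2: derived state 'yes' in Theta only — an autapomorphy, so it tells us nothing about relationships among taxa.
Only Delta and Theta show the derived state 'yes' for Character 3, supporting them as a clade.
Most parsimonious ingroup topology: ((Beta,Eta),(Delta,Theta)).
The clade {Delta, Theta} is supported by Character 3: its derived state 'yes' occurs in exactly those taxa and in no other taxon (including the outgroup).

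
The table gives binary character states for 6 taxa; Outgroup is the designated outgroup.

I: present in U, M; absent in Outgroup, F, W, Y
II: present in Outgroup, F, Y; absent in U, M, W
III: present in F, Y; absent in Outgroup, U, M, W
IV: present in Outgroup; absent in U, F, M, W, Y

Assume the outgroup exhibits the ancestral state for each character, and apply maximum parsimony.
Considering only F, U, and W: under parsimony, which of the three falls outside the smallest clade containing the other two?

Character polarity is set by the outgroup: the derived state is whichever differs from the outgroup's state, so for II, IV the derived state is 'absent', and for the remaining characters it is 'present'.
Only M and U show the derived state 'present' for I, supporting them as a clade.
Only M, U, and W show the derived state 'absent' for II, supporting them as a clade.
III: derived state 'present' in F and Y only — synapomorphy for {F, Y}.
All ingroup taxa share the derived state 'absent' for IV; it defines the ingroup but does not resolve relationships within it.
Most parsimonious ingroup topology: (((U,M),W),(F,Y)).
U and W share a more recent common ancestor with each other than either does with F, so F is the least closely related of the three.

F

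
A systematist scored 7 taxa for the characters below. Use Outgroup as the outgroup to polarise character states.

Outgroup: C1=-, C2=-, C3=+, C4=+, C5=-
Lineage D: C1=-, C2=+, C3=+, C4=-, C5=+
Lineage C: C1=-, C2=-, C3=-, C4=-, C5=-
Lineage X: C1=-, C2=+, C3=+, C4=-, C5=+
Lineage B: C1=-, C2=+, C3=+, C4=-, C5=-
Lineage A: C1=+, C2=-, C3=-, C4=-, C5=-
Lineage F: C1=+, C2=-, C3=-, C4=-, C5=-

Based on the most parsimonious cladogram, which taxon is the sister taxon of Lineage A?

Lineage F

Character polarity is set by the outgroup: the derived state is whichever differs from the outgroup's state, so for C3, C4 the derived state is '-', and for the remaining characters it is '+'.
C1 (derived state '+') is shared by Lineage A and Lineage F — a synapomorphy uniting that clade.
C2: derived state '+' in Lineage B, Lineage D, and Lineage X only — synapomorphy for {Lineage B, Lineage D, Lineage X}.
Only Lineage A, Lineage C, and Lineage F show the derived state '-' for C3, supporting them as a clade.
All ingroup taxa share the derived state '-' for C4; it defines the ingroup but does not resolve relationships within it.
C5 (derived state '+') is shared by Lineage D and Lineage X — a synapomorphy uniting that clade.
Most parsimonious ingroup topology: (((Lineage D,Lineage X),Lineage B),(Lineage C,(Lineage A,Lineage F))).
Lineage A and Lineage F form a cherry on this tree, so they are sister taxa.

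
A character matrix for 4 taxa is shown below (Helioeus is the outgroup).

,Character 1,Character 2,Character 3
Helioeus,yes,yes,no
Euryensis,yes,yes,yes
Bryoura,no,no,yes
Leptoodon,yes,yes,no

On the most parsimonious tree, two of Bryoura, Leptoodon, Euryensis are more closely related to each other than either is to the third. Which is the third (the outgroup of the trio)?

Leptoodon

Character polarity is set by the outgroup: the derived state is whichever differs from the outgroup's state, so for Character 1, Character 2 the derived state is 'no', and for the remaining characters it is 'yes'.
Character 1 (derived state 'no') is unique to Bryoura (autapomorphy; uninformative for grouping).
Character 2: derived state 'no' in Bryoura only — an autapomorphy, so it tells us nothing about relationships among taxa.
Character 3: derived state 'yes' in Bryoura and Euryensis only — synapomorphy for {Bryoura, Euryensis}.
Most parsimonious ingroup topology: ((Euryensis,Bryoura),Leptoodon).
Euryensis and Bryoura share a more recent common ancestor with each other than either does with Leptoodon, so Leptoodon is the least closely related of the three.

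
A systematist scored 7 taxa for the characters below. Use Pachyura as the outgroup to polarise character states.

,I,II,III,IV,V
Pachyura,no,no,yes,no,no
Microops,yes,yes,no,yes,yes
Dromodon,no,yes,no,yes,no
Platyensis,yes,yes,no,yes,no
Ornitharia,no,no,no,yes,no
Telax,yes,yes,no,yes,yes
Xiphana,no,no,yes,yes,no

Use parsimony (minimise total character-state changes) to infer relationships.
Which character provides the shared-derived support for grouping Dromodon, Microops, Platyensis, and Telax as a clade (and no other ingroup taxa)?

Character polarity is set by the outgroup: the derived state is whichever differs from the outgroup's state, so for III the derived state is 'no', and for the remaining characters it is 'yes'.
I: derived state 'yes' in Microops, Platyensis, and Telax only — synapomorphy for {Microops, Platyensis, Telax}.
Only Dromodon, Microops, Platyensis, and Telax show the derived state 'yes' for II, supporting them as a clade.
Only Dromodon, Microops, Ornitharia, Platyensis, and Telax show the derived state 'no' for III, supporting them as a clade.
IV (derived state 'yes') is shared by all ingroup taxa — unites the whole ingroup.
V: derived state 'yes' in Microops and Telax only — synapomorphy for {Microops, Telax}.
Most parsimonious ingroup topology: (((((Microops,Telax),Platyensis),Dromodon),Ornitharia),Xiphana).
The clade {Dromodon, Microops, Platyensis, Telax} is supported by II: its derived state 'yes' occurs in exactly those taxa and in no other taxon (including the outgroup).

II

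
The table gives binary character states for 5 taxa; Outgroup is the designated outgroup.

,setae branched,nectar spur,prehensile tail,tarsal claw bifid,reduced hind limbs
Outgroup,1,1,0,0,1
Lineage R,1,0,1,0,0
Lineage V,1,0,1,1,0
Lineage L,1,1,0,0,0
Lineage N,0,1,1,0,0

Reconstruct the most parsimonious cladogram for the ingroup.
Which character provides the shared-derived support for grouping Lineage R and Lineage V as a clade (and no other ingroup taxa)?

nectar spur

Character polarity is set by the outgroup: the derived state is whichever differs from the outgroup's state, so for setae branched, nectar spur, reduced hind limbs the derived state is '0', and for the remaining characters it is '1'.
setae branched (derived state '0') is unique to Lineage N (autapomorphy; uninformative for grouping).
Only Lineage R and Lineage V show the derived state '0' for nectar spur, supporting them as a clade.
prehensile tail (derived state '1') is shared by Lineage N, Lineage R, and Lineage V — a synapomorphy uniting that clade.
tarsal claw bifid: derived state '1' in Lineage V only — an autapomorphy, so it tells us nothing about relationships among taxa.
All ingroup taxa share the derived state '0' for reduced hind limbs; it defines the ingroup but does not resolve relationships within it.
Most parsimonious ingroup topology: (((Lineage R,Lineage V),Lineage N),Lineage L).
The clade {Lineage R, Lineage V} is supported by nectar spur: its derived state '0' occurs in exactly those taxa and in no other taxon (including the outgroup).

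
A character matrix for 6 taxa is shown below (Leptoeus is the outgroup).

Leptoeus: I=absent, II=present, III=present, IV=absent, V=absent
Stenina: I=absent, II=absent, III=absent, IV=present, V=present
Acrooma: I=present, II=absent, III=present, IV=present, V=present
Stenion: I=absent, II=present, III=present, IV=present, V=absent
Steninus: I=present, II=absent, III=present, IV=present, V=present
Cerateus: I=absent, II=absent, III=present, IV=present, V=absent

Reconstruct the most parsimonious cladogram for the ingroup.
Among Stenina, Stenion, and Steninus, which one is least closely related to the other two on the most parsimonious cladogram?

Stenion

Character polarity is set by the outgroup: the derived state is whichever differs from the outgroup's state, so for II, III the derived state is 'absent', and for the remaining characters it is 'present'.
I (derived state 'present') is shared by Acrooma and Steninus — a synapomorphy uniting that clade.
Only Acrooma, Cerateus, Stenina, and Steninus show the derived state 'absent' for II, supporting them as a clade.
III (derived state 'absent') is unique to Stenina (autapomorphy; uninformative for grouping).
IV (derived state 'present') is shared by all ingroup taxa — unites the whole ingroup.
V: derived state 'present' in Acrooma, Stenina, and Steninus only — synapomorphy for {Acrooma, Stenina, Steninus}.
Most parsimonious ingroup topology: (((Stenina,(Acrooma,Steninus)),Cerateus),Stenion).
Stenina and Steninus share a more recent common ancestor with each other than either does with Stenion, so Stenion is the least closely related of the three.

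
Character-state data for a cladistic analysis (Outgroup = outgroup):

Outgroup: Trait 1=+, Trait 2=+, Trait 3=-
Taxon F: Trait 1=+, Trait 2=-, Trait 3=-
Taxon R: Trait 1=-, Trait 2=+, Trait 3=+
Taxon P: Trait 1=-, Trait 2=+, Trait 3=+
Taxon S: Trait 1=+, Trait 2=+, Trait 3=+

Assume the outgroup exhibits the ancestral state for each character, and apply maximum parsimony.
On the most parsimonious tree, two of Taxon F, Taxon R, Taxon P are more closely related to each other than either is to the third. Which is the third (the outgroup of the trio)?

Character polarity is set by the outgroup: the derived state is whichever differs from the outgroup's state, so for Trait 1, Trait 2 the derived state is '-', and for the remaining characters it is '+'.
Trait 1 (derived state '-') is shared by Taxon P and Taxon R — a synapomorphy uniting that clade.
Trait 2: derived state '-' in Taxon F only — an autapomorphy, so it tells us nothing about relationships among taxa.
Trait 3 (derived state '+') is shared by Taxon P, Taxon R, and Taxon S — a synapomorphy uniting that clade.
Most parsimonious ingroup topology: (Taxon F,((Taxon R,Taxon P),Taxon S)).
Taxon R and Taxon P share a more recent common ancestor with each other than either does with Taxon F, so Taxon F is the least closely related of the three.

Taxon F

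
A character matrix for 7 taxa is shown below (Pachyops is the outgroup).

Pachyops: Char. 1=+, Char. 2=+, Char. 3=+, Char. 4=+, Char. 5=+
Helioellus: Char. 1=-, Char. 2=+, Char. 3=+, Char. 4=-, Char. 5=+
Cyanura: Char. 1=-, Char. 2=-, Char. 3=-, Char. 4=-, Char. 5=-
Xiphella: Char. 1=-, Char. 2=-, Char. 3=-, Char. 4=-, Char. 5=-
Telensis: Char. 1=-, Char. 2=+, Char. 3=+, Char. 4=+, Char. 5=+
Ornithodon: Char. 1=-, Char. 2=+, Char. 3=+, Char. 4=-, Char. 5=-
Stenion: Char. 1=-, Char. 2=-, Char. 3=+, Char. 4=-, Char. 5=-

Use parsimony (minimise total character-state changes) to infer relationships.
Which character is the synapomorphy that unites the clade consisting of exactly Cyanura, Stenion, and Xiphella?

The outgroup has state '+' for every character, so '-' is the derived state throughout.
All ingroup taxa share the derived state '-' for Char. 1; it defines the ingroup but does not resolve relationships within it.
Char. 2: derived state '-' in Cyanura, Stenion, and Xiphella only — synapomorphy for {Cyanura, Stenion, Xiphella}.
Only Cyanura and Xiphella show the derived state '-' for Char. 3, supporting them as a clade.
Only Cyanura, Helioellus, Ornithodon, Stenion, and Xiphella show the derived state '-' for Char. 4, supporting them as a clade.
Char. 5 (derived state '-') is shared by Cyanura, Ornithodon, Stenion, and Xiphella — a synapomorphy uniting that clade.
Most parsimonious ingroup topology: ((Helioellus,(((Cyanura,Xiphella),Stenion),Ornithodon)),Telensis).
The clade {Cyanura, Stenion, Xiphella} is supported by Char. 2: its derived state '-' occurs in exactly those taxa and in no other taxon (including the outgroup).

Char. 2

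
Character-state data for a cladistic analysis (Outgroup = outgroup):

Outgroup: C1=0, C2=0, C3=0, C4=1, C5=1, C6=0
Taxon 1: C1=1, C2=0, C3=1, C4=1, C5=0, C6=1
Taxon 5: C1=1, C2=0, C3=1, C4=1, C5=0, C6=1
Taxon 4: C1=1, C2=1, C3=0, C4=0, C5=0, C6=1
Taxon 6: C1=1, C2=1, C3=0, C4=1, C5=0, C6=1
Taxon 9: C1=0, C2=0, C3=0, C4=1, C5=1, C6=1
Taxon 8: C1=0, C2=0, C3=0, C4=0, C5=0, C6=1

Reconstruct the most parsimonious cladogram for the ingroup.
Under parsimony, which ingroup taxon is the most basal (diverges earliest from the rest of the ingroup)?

Character polarity is set by the outgroup: the derived state is whichever differs from the outgroup's state, so for C4, C5 the derived state is '0', and for the remaining characters it is '1'.
Only Taxon 1, Taxon 4, Taxon 5, and Taxon 6 show the derived state '1' for C1, supporting them as a clade.
Only Taxon 4 and Taxon 6 show the derived state '1' for C2, supporting them as a clade.
C3: derived state '1' in Taxon 1 and Taxon 5 only — synapomorphy for {Taxon 1, Taxon 5}.
C4 (state '0') occurs in Taxon 4 and Taxon 8 but conflicts with the nesting implied by the other characters — most parsimoniously interpreted as homoplasy.
C5 (derived state '0') is shared by Taxon 1, Taxon 4, Taxon 5, Taxon 6, and Taxon 8 — a synapomorphy uniting that clade.
All ingroup taxa share the derived state '1' for C6; it defines the ingroup but does not resolve relationships within it.
Most parsimonious ingroup topology: ((((Taxon 1,Taxon 5),(Taxon 4,Taxon 6)),Taxon 8),Taxon 9).
Taxon 9 is sister to the clade containing all other ingroup taxa, so it is the earliest-diverging (most basal) ingroup lineage.

Taxon 9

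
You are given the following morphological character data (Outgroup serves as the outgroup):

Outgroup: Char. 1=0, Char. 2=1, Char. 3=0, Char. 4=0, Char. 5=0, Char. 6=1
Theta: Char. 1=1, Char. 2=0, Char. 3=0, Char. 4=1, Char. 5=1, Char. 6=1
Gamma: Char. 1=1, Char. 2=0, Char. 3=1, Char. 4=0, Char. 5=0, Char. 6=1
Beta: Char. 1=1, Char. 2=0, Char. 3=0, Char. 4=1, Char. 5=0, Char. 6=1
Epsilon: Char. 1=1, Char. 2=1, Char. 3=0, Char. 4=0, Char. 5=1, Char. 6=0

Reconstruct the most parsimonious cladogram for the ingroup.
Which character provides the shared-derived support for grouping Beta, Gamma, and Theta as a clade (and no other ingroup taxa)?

Char. 2

Character polarity is set by the outgroup: the derived state is whichever differs from the outgroup's state, so for Char. 2, Char. 6 the derived state is '0', and for the remaining characters it is '1'.
All ingroup taxa share the derived state '1' for Char. 1; it defines the ingroup but does not resolve relationships within it.
Only Beta, Gamma, and Theta show the derived state '0' for Char. 2, supporting them as a clade.
Char. 3 (derived state '1') is unique to Gamma (autapomorphy; uninformative for grouping).
Char. 4: derived state '1' in Beta and Theta only — synapomorphy for {Beta, Theta}.
Char. 5 groups Epsilon and Theta, which is incompatible with the clades supported by the remaining characters; treating it as convergent (homoplasy) costs fewer steps than any alternative tree.
Char. 6: derived state '0' in Epsilon only — an autapomorphy, so it tells us nothing about relationships among taxa.
Most parsimonious ingroup topology: (((Theta,Beta),Gamma),Epsilon).
The clade {Beta, Gamma, Theta} is supported by Char. 2: its derived state '0' occurs in exactly those taxa and in no other taxon (including the outgroup).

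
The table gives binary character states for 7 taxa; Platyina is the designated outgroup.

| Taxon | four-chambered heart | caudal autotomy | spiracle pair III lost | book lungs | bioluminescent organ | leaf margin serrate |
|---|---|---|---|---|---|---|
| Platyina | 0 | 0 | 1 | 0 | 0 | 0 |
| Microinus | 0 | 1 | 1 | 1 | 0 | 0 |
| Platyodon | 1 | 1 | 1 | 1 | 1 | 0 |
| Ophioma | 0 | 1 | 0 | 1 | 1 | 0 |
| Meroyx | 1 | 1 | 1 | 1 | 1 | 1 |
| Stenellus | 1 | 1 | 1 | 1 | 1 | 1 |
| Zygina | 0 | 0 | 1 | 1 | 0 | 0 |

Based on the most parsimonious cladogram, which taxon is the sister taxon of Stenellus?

Character polarity is set by the outgroup: the derived state is whichever differs from the outgroup's state, so for spiracle pair III lost the derived state is '0', and for the remaining characters it is '1'.
Only Meroyx, Platyodon, and Stenellus show the derived state '1' for four-chambered heart, supporting them as a clade.
Only Meroyx, Microinus, Ophioma, Platyodon, and Stenellus show the derived state '1' for caudal autotomy, supporting them as a clade.
spiracle pair III lost: derived state '0' in Ophioma only — an autapomorphy, so it tells us nothing about relationships among taxa.
All ingroup taxa share the derived state '1' for book lungs; it defines the ingroup but does not resolve relationships within it.
bioluminescent organ: derived state '1' in Meroyx, Ophioma, Platyodon, and Stenellus only — synapomorphy for {Meroyx, Ophioma, Platyodon, Stenellus}.
leaf margin serrate: derived state '1' in Meroyx and Stenellus only — synapomorphy for {Meroyx, Stenellus}.
Most parsimonious ingroup topology: ((Microinus,((Platyodon,(Meroyx,Stenellus)),Ophioma)),Zygina).
Stenellus and Meroyx form a cherry on this tree, so they are sister taxa.

Meroyx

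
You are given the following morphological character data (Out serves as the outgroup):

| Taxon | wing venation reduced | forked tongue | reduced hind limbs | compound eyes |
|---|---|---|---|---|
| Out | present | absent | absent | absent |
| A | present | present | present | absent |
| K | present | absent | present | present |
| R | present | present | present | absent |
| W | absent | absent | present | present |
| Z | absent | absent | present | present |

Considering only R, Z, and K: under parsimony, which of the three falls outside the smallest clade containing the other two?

R

Character polarity is set by the outgroup: the derived state is whichever differs from the outgroup's state, so for wing venation reduced the derived state is 'absent', and for the remaining characters it is 'present'.
wing venation reduced (derived state 'absent') is shared by W and Z — a synapomorphy uniting that clade.
forked tongue (derived state 'present') is shared by A and R — a synapomorphy uniting that clade.
All ingroup taxa share the derived state 'present' for reduced hind limbs; it defines the ingroup but does not resolve relationships within it.
Only K, W, and Z show the derived state 'present' for compound eyes, supporting them as a clade.
Most parsimonious ingroup topology: ((A,R),(K,(W,Z))).
K and Z share a more recent common ancestor with each other than either does with R, so R is the least closely related of the three.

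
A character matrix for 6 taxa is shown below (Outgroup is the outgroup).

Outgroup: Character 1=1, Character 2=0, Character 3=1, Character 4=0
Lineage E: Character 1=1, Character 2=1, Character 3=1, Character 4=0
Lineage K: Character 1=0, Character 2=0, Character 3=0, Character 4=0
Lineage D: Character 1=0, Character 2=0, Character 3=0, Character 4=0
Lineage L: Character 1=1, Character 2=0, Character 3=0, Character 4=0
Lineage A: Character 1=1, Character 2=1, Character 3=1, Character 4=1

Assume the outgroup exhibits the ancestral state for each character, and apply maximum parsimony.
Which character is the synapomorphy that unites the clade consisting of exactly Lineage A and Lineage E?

Character 2

Character polarity is set by the outgroup: the derived state is whichever differs from the outgroup's state, so for Character 1, Character 3 the derived state is '0', and for the remaining characters it is '1'.
Only Lineage D and Lineage K show the derived state '0' for Character 1, supporting them as a clade.
Character 2: derived state '1' in Lineage A and Lineage E only — synapomorphy for {Lineage A, Lineage E}.
Only Lineage D, Lineage K, and Lineage L show the derived state '0' for Character 3, supporting them as a clade.
Character 4 (derived state '1') is unique to Lineage A (autapomorphy; uninformative for grouping).
Most parsimonious ingroup topology: ((Lineage E,Lineage A),((Lineage K,Lineage D),Lineage L)).
The clade {Lineage A, Lineage E} is supported by Character 2: its derived state '1' occurs in exactly those taxa and in no other taxon (including the outgroup).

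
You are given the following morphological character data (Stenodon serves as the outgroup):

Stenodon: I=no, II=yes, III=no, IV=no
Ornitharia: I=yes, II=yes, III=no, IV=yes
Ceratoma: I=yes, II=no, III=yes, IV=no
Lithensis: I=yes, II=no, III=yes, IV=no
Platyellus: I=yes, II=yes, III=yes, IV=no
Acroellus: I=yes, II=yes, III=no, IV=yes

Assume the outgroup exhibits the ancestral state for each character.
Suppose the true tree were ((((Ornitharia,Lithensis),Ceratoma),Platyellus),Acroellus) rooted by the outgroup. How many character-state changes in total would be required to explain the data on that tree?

Map each character onto ((((Ornitharia,Lithensis),Ceratoma),Platyellus),Acroellus) (rooted by Stenodon) and count the minimum state changes it requires (Fitch parsimony):
I: 1; II: 2; III: 2; IV: 2.
Total tree length = 7.

7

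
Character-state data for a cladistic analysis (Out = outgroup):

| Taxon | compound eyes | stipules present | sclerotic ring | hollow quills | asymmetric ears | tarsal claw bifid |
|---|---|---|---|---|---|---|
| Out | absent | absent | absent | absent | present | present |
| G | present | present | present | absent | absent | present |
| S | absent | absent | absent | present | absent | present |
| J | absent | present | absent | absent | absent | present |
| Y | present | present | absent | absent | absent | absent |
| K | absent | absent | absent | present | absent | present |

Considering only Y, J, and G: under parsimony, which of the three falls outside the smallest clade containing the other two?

Character polarity is set by the outgroup: the derived state is whichever differs from the outgroup's state, so for asymmetric ears, tarsal claw bifid the derived state is 'absent', and for the remaining characters it is 'present'.
Only G and Y show the derived state 'present' for compound eyes, supporting them as a clade.
stipules present: derived state 'present' in G, J, and Y only — synapomorphy for {G, J, Y}.
sclerotic ring: derived state 'present' in G only — an autapomorphy, so it tells us nothing about relationships among taxa.
hollow quills: derived state 'present' in K and S only — synapomorphy for {K, S}.
asymmetric ears (derived state 'absent') is shared by all ingroup taxa — unites the whole ingroup.
tarsal claw bifid: derived state 'absent' in Y only — an autapomorphy, so it tells us nothing about relationships among taxa.
Most parsimonious ingroup topology: (((G,Y),J),(S,K)).
G and Y share a more recent common ancestor with each other than either does with J, so J is the least closely related of the three.

J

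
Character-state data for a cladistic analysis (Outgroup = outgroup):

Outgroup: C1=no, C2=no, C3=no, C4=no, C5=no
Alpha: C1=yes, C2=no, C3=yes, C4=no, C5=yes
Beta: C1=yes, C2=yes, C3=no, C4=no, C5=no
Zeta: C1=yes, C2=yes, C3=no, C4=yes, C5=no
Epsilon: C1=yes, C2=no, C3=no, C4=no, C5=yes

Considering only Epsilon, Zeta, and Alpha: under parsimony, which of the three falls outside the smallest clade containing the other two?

The outgroup has state 'no' for every character, so 'yes' is the derived state throughout.
All ingroup taxa share the derived state 'yes' for C1; it defines the ingroup but does not resolve relationships within it.
C2: derived state 'yes' in Beta and Zeta only — synapomorphy for {Beta, Zeta}.
C3: derived state 'yes' in Alpha only — an autapomorphy, so it tells us nothing about relationships among taxa.
C4: derived state 'yes' in Zeta only — an autapomorphy, so it tells us nothing about relationships among taxa.
C5: derived state 'yes' in Alpha and Epsilon only — synapomorphy for {Alpha, Epsilon}.
Most parsimonious ingroup topology: ((Alpha,Epsilon),(Beta,Zeta)).
Epsilon and Alpha share a more recent common ancestor with each other than either does with Zeta, so Zeta is the least closely related of the three.

Zeta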